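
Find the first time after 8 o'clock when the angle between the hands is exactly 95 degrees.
At t minutes past 8:00, the hour hand is at 30 x 8 + 0.5t degrees and the minute hand is at 6t degrees.
The smaller angle between them is 95 degrees when |30H - 5.5t| = 95 or |30H - 5.5t| = 265.
With H = 8, solve 30 x 8 - 5.5t = +/- target for each target:
  t = (30 x 8 - 95) / 5.5 = 26.36
  t = (30 x 8 + 95) / 5.5 = 60.91 (outside (0, 60))
  t = (30 x 8 - 265) / 5.5 = -4.55 (outside (0, 60))
  t = (30 x 8 + 265) / 5.5 = 91.82 (outside (0, 60))
Valid solutions in (0, 60): {26.36} minutes.
The first occurrence is t = 26.36 minutes.
The hands form a 95-degree angle at 26.36 minutes past 8:00.

Final answer: 26.36 minutes past 8:00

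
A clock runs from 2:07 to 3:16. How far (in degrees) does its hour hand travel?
The hour hand moves 0.5 degrees per minute.
Time elapsed: 3:16 - 2:07 = 69 minutes
Angular displacement: 69 x 0.5 = 34.5 degrees

Final answer: 34.5 degrees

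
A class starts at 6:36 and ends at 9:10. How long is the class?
From 6:36 to 9:10:
(9 x 60 + 10) - (6 x 60 + 36) = 550 - 396 = 154 minutes
= 2 hours and 34 minutes

Final answer: 2 hours and 34 minutes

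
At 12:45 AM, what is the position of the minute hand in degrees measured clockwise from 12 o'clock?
The minute hand moves 6 degrees per minute.
At 12:45: 45 x 6 = 270 degrees

Final answer: 270 degrees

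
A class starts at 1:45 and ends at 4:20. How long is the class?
From 1:45 to 4:20:
(4 x 60 + 20) - (1 x 60 + 45) = 260 - 105 = 155 minutes
= 2 hours and 35 minutes

Final answer: 2 hours and 35 minutes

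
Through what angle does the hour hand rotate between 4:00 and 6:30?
The hour hand moves 0.5 degrees per minute.
Time elapsed: 6:30 - 4:00 = 150 minutes
Angular displacement: 150 x 0.5 = 75 degrees

Final answer: 75 degrees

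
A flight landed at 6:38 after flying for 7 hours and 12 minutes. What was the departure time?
Starting time: 6:38 = 398 total minutes past 12:00
Subtracting: 7 hours and 12 minutes = 432 minutes
398 - 432 = -34 (negative, add 12 hours = 720) = 686 minutes
= 11 hours and 26 minutes past 12:00 = 11:26

Final answer: 11:26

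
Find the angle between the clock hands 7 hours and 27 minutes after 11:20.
First find the time 7 hours and 27 minutes after 11:20.
Total minutes: 11 x 60 + 20 + 7 x 60 + 27 = 1127.
1127 mod 720 = 407 minutes = 6:47.
Now compute the angle at 6:47:
Hour hand: 6 x 30 + 47 x 0.5 = 203.5 degrees
Minute hand: 47 x 6 = 282 degrees
Difference: |203.5 - 282| = 78.5 degrees
The angle is 78.5 degrees

Final answer: 78.5 degrees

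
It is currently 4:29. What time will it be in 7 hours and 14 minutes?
Starting time: 4:29
Adding 14 minutes to 29 minutes: 29 + 14 = 43 minutes
Adding 7 hours: 4 + 7 = 11
Final time: 11:43

Final answer: 11:43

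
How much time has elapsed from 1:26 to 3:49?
From 1:26 to 3:49:
(3 x 60 + 49) - (1 x 60 + 26) = 229 - 86 = 143 minutes
= 2 hours and 23 minutes

Final answer: 2 hours and 23 minutes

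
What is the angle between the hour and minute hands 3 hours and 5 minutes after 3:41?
First find the time 3 hours and 5 minutes after 3:41.
Total minutes: 3 x 60 + 41 + 3 x 60 + 5 = 406.
406 mod 720 = 406 minutes = 6:46.
Now compute the angle at 6:46:
Hour hand: 6 x 30 + 46 x 0.5 = 203 degrees
Minute hand: 46 x 6 = 276 degrees
Difference: |203 - 276| = 73 degrees
The angle is 73 degrees

Final answer: 73 degrees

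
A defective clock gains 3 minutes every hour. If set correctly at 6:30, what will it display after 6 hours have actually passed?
For every 60 true minutes, the faulty clock advances 60 + 3 = 63 minutes.
True elapsed: 6 hours = 360 minutes.
Faulty clock advances: 360 x 63/60 = 378 minutes (drift: 18 minutes ahead).
Shown time: 6:30 + 378 minutes = 12:48.

Final answer: 12:48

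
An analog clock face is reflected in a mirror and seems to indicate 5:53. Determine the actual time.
Reflection across the vertical (12-6) axis maps a hand at angle A degrees to (360 - A) degrees, which sends a reading of T minutes past 12:00 to (720 - T) minutes past 12:00.
Mirror reads 5:53 = 353 minutes past 12:00.
Actual time: (720 - 353) mod 720 = 367 minutes = 6:07.

Final answer: 6:07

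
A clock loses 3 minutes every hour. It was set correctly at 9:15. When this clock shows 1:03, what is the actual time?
For every 60 true minutes, the faulty clock advances 57 minutes, so 1 faulty-clock minute corresponds to 60/57 true minutes.
From 9:15 to 1:03 on the faulty dial is 228 minutes.
True elapsed: 228 x 60/57 = 240 minutes = 4 hours.
True time: 9:15 + 4 hours = 1:15.

Final answer: 1:15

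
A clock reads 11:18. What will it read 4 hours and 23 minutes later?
Starting time: 11:18
Adding 23 minutes to 18 minutes: 18 + 23 = 41 minutes
Adding 4 hours: 11 + 4 = 15 - 12 = 3
Final time: 3:41

Final answer: 3:41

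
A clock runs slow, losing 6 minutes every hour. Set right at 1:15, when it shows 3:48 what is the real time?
For every 60 true minutes, the faulty clock advances 54 minutes, so 1 faulty-clock minute corresponds to 60/54 true minutes.
From 1:15 to 3:48 on the faulty dial is 153 minutes.
True elapsed: 153 x 60/54 = 170 minutes = 2 hours and 50 minutes.
True time: 1:15 + 2 hours and 50 minutes = 4:05.

Final answer: 4:05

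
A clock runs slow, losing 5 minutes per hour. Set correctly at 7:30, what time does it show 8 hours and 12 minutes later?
For every 60 true minutes, the faulty clock advances 60 - 5 = 55 minutes.
True elapsed: 8 hours and 12 minutes = 492 minutes.
Faulty clock advances: 492 x 55/60 = 451 minutes (drift: 41 minutes behind).
Shown time: 7:30 + 451 minutes = 3:01.

Final answer: 3:01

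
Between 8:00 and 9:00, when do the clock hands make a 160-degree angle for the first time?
At t minutes past 8:00, the hour hand is at 30 x 8 + 0.5t degrees and the minute hand is at 6t degrees.
The smaller angle between them is 160 degrees when |30H - 5.5t| = 160 or |30H - 5.5t| = 200.
With H = 8, solve 30 x 8 - 5.5t = +/- target for each target:
  t = (30 x 8 - 160) / 5.5 = 14.55
  t = (30 x 8 + 160) / 5.5 = 72.73 (outside (0, 60))
  t = (30 x 8 - 200) / 5.5 = 7.27
  t = (30 x 8 + 200) / 5.5 = 80 (outside (0, 60))
Valid solutions in (0, 60): {7.27, 14.55} minutes.
The first occurrence is t = 7.27 minutes.
The hands form a 160-degree angle at 7.27 minutes past 8:00.

Final answer: 7.27 minutes past 8:00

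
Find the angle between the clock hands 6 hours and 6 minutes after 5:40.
First find the time 6 hours and 6 minutes after 5:40.
Total minutes: 5 x 60 + 40 + 6 x 60 + 6 = 706.
706 mod 720 = 706 minutes = 11:46.
Now compute the angle at 11:46:
Hour hand: 11 x 30 + 46 x 0.5 = 353 degrees
Minute hand: 46 x 6 = 276 degrees
Difference: |353 - 276| = 77 degrees
The angle is 77 degrees

Final answer: 77 degrees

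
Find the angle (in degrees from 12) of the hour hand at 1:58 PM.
The hour hand moves 30 degrees per hour and 0.5 degrees per minute.
At 1:58: (1) x 30 + 58 x 0.5 = 30 + 29 = 59 degrees

Final answer: 59 degrees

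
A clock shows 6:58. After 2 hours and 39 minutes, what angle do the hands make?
First find the time 2 hours and 39 minutes after 6:58.
Total minutes: 6 x 60 + 58 + 2 x 60 + 39 = 577.
577 mod 720 = 577 minutes = 9:37.
Now compute the angle at 9:37:
Hour hand: 9 x 30 + 37 x 0.5 = 288.5 degrees
Minute hand: 37 x 6 = 222 degrees
Difference: |288.5 - 222| = 66.5 degrees
The angle is 66.5 degrees

Final answer: 66.5 degrees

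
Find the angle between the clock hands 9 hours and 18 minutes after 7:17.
First find the time 9 hours and 18 minutes after 7:17.
Total minutes: 7 x 60 + 17 + 9 x 60 + 18 = 995.
995 mod 720 = 275 minutes = 4:35.
Now compute the angle at 4:35:
Hour hand: 4 x 30 + 35 x 0.5 = 137.5 degrees
Minute hand: 35 x 6 = 210 degrees
Difference: |137.5 - 210| = 72.5 degrees
The angle is 72.5 degrees

Final answer: 72.5 degrees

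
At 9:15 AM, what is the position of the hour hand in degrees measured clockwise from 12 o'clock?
The hour hand moves 30 degrees per hour and 0.5 degrees per minute.
At 9:15: (9) x 30 + 15 x 0.5 = 270 + 7.5 = 277.5 degrees

Final answer: 277.5 degrees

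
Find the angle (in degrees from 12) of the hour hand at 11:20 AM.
The hour hand moves 30 degrees per hour and 0.5 degrees per minute.
At 11:20: (11) x 30 + 20 x 0.5 = 330 + 10 = 340 degrees

Final answer: 340 degrees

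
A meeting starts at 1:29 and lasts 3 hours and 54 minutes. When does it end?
Starting time: 1:29
Adding 54 minutes to 29 minutes: 29 + 54 = 83 minutes = 1 hour and 23 minutes
Adding 3 hours: 1 + 3 + 1 (carry) = 5
Final time: 5:23

Final answer: 5:23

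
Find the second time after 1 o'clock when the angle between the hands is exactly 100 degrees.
At t minutes past 1:00, the hour hand is at 30 x 1 + 0.5t degrees and the minute hand is at 6t degrees.
The smaller angle between them is 100 degrees when |30H - 5.5t| = 100 or |30H - 5.5t| = 260.
With H = 1, solve 30 x 1 - 5.5t = +/- target for each target:
  t = (30 x 1 - 100) / 5.5 = -12.73 (outside (0, 60))
  t = (30 x 1 + 100) / 5.5 = 23.64
  t = (30 x 1 - 260) / 5.5 = -41.82 (outside (0, 60))
  t = (30 x 1 + 260) / 5.5 = 52.73
Valid solutions in (0, 60): {23.64, 52.73} minutes.
The second occurrence is t = 52.73 minutes.
The hands form a 100-degree angle at 52.73 minutes past 1:00.

Final answer: 52.73 minutes past 1:00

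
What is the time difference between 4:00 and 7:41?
From 4:00 to 7:41:
(7 x 60 + 41) - (4 x 60 + 0) = 461 - 240 = 221 minutes
= 3 hours and 41 minutes

Final answer: 3 hours and 41 minutes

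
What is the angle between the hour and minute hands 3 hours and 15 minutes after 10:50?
First find the time 3 hours and 15 minutes after 10:50.
Total minutes: 10 x 60 + 50 + 3 x 60 + 15 = 845.
845 mod 720 = 125 minutes = 2:05.
Now compute the angle at 2:05:
Hour hand: 2 x 30 + 5 x 0.5 = 62.5 degrees
Minute hand: 5 x 6 = 30 degrees
Difference: |62.5 - 30| = 32.5 degrees
The angle is 32.5 degrees

Final answer: 32.5 degrees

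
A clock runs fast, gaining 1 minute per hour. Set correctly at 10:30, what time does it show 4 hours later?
For every 60 true minutes, the faulty clock advances 60 + 1 = 61 minutes.
True elapsed: 4 hours = 240 minutes.
Faulty clock advances: 240 x 61/60 = 244 minutes (drift: 4 minutes ahead).
Shown time: 10:30 + 244 minutes = 2:34.

Final answer: 2:34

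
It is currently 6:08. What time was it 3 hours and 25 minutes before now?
Starting time: 6:08 = 368 total minutes past 12:00
Subtracting: 3 hours and 25 minutes = 205 minutes
368 - 205 = 163 minutes
= 2 hours and 43 minutes past 12:00 = 2:43

Final answer: 2:43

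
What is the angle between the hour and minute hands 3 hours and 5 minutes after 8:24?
First find the time 3 hours and 5 minutes after 8:24.
Total minutes: 8 x 60 + 24 + 3 x 60 + 5 = 689.
689 mod 720 = 689 minutes = 11:29.
Now compute the angle at 11:29:
Hour hand: 11 x 30 + 29 x 0.5 = 344.5 degrees
Minute hand: 29 x 6 = 174 degrees
Difference: |344.5 - 174| = 170.5 degrees
The angle is 170.5 degrees

Final answer: 170.5 degrees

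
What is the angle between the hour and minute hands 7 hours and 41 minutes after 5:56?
First find the time 7 hours and 41 minutes after 5:56.
Total minutes: 5 x 60 + 56 + 7 x 60 + 41 = 817.
817 mod 720 = 97 minutes = 1:37.
Now compute the angle at 1:37:
Hour hand: 1 x 30 + 37 x 0.5 = 48.5 degrees
Minute hand: 37 x 6 = 222 degrees
Difference: |48.5 - 222| = 173.5 degrees
The angle is 173.5 degrees

Final answer: 173.5 degrees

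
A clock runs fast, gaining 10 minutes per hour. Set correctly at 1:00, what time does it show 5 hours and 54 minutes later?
For every 60 true minutes, the faulty clock advances 60 + 10 = 70 minutes.
True elapsed: 5 hours and 54 minutes = 354 minutes.
Faulty clock advances: 354 x 70/60 = 413 minutes (drift: 59 minutes ahead).
Shown time: 1:00 + 413 minutes = 7:53.

Final answer: 7:53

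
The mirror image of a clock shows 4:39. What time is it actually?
Reflection across the vertical (12-6) axis maps a hand at angle A degrees to (360 - A) degrees, which sends a reading of T minutes past 12:00 to (720 - T) minutes past 12:00.
Mirror reads 4:39 = 279 minutes past 12:00.
Actual time: (720 - 279) mod 720 = 441 minutes = 7:21.

Final answer: 7:21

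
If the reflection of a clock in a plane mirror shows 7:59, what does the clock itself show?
Reflection across the vertical (12-6) axis maps a hand at angle A degrees to (360 - A) degrees, which sends a reading of T minutes past 12:00 to (720 - T) minutes past 12:00.
Mirror reads 7:59 = 479 minutes past 12:00.
Actual time: (720 - 479) mod 720 = 241 minutes = 4:01.

Final answer: 4:01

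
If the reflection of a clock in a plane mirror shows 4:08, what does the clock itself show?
Reflection across the vertical (12-6) axis maps a hand at angle A degrees to (360 - A) degrees, which sends a reading of T minutes past 12:00 to (720 - T) minutes past 12:00.
Mirror reads 4:08 = 248 minutes past 12:00.
Actual time: (720 - 248) mod 720 = 472 minutes = 7:52.

Final answer: 7:52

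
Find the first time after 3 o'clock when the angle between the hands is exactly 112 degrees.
At t minutes past 3:00, the hour hand is at 30 x 3 + 0.5t degrees and the minute hand is at 6t degrees.
The smaller angle between them is 112 degrees when |30H - 5.5t| = 112 or |30H - 5.5t| = 248.
With H = 3, solve 30 x 3 - 5.5t = +/- target for each target:
  t = (30 x 3 - 112) / 5.5 = -4 (outside (0, 60))
  t = (30 x 3 + 112) / 5.5 = 36.73
  t = (30 x 3 - 248) / 5.5 = -28.73 (outside (0, 60))
  t = (30 x 3 + 248) / 5.5 = 61.45 (outside (0, 60))
Valid solutions in (0, 60): {36.73} minutes.
The first occurrence is t = 36.73 minutes.
The hands form a 112-degree angle at 36.73 minutes past 3:00.

Final answer: 36.73 minutes past 3:00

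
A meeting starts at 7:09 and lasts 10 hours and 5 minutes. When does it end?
Starting time: 7:09
Adding 5 minutes to 9 minutes: 9 + 5 = 14 minutes
Adding 10 hours: 7 + 10 = 17 - 12 = 5
Final time: 5:14

Final answer: 5:14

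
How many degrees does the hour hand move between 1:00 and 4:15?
The hour hand moves 0.5 degrees per minute.
Time elapsed: 4:15 - 1:00 = 195 minutes
Angular displacement: 195 x 0.5 = 97.5 degrees

Final answer: 97.5 degrees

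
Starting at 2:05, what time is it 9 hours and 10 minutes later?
Starting time: 2:05
Adding 10 minutes to 5 minutes: 5 + 10 = 15 minutes
Adding 9 hours: 2 + 9 = 11
Final time: 11:15

Final answer: 11:15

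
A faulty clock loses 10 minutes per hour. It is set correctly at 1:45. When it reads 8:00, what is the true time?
For every 60 true minutes, the faulty clock advances 50 minutes, so 1 faulty-clock minute corresponds to 60/50 true minutes.
From 1:45 to 8:00 on the faulty dial is 375 minutes.
True elapsed: 375 x 60/50 = 450 minutes = 7 hours and 30 minutes.
True time: 1:45 + 7 hours and 30 minutes = 9:15.

Final answer: 9:15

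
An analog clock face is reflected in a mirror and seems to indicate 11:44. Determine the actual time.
Reflection across the vertical (12-6) axis maps a hand at angle A degrees to (360 - A) degrees, which sends a reading of T minutes past 12:00 to (720 - T) minutes past 12:00.
Mirror reads 11:44 = 704 minutes past 12:00.
Actual time: (720 - 704) mod 720 = 16 minutes = 12:16.

Final answer: 12:16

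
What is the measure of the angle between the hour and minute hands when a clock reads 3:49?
Hour hand position: 3 x 30 + 49 x 0.5 = 114.5 degrees
Minute hand position: 49 x 6 = 294 degrees
Difference: |114.5 - 294| = 179.5 degrees
The angle between the hands is 179.5 degrees

Final answer: 179.5 degrees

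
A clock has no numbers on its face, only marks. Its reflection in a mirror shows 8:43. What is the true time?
Reflection across the vertical (12-6) axis maps a hand at angle A degrees to (360 - A) degrees, which sends a reading of T minutes past 12:00 to (720 - T) minutes past 12:00.
Mirror reads 8:43 = 523 minutes past 12:00.
Actual time: (720 - 523) mod 720 = 197 minutes = 3:17.

Final answer: 3:17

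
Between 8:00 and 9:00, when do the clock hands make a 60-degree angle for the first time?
At t minutes past 8:00, the hour hand is at 30 x 8 + 0.5t degrees and the minute hand is at 6t degrees.
The smaller angle between them is 60 degrees when |30H - 5.5t| = 60 or |30H - 5.5t| = 300.
With H = 8, solve 30 x 8 - 5.5t = +/- target for each target:
  t = (30 x 8 - 60) / 5.5 = 32.73
  t = (30 x 8 + 60) / 5.5 = 54.55
  t = (30 x 8 - 300) / 5.5 = -10.91 (outside (0, 60))
  t = (30 x 8 + 300) / 5.5 = 98.18 (outside (0, 60))
Valid solutions in (0, 60): {32.73, 54.55} minutes.
The first occurrence is t = 32.73 minutes.
The hands form a 60-degree angle at 32.73 minutes past 8:00.

Final answer: 32.73 minutes past 8:00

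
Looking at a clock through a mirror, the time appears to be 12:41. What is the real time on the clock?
Reflection across the vertical (12-6) axis maps a hand at angle A degrees to (360 - A) degrees, which sends a reading of T minutes past 12:00 to (720 - T) minutes past 12:00.
Mirror reads 12:41 = 41 minutes past 12:00.
Actual time: (720 - 41) mod 720 = 679 minutes = 11:19.

Final answer: 11:19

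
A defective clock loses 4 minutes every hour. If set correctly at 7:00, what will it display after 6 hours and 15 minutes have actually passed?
For every 60 true minutes, the faulty clock advances 60 - 4 = 56 minutes.
True elapsed: 6 hours and 15 minutes = 375 minutes.
Faulty clock advances: 375 x 56/60 = 350 minutes (drift: 25 minutes behind).
Shown time: 7:00 + 350 minutes = 12:50.

Final answer: 12:50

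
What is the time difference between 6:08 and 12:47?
From 6:08 to 12:47:
(12 x 60 + 47) - (6 x 60 + 8) = 767 - 368 = 399 minutes
= 6 hours and 39 minutes

Final answer: 6 hours and 39 minutes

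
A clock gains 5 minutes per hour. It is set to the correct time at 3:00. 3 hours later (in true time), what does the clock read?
For every 60 true minutes, the faulty clock advances 60 + 5 = 65 minutes.
True elapsed: 3 hours = 180 minutes.
Faulty clock advances: 180 x 65/60 = 195 minutes (drift: 15 minutes ahead).
Shown time: 3:00 + 195 minutes = 6:15.

Final answer: 6:15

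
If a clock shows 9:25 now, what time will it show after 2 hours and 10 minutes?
Starting time: 9:25
Adding 10 minutes to 25 minutes: 25 + 10 = 35 minutes
Adding 2 hours: 9 + 2 = 11
Final time: 11:35

Final answer: 11:35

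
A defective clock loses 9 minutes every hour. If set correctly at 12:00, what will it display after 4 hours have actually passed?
For every 60 true minutes, the faulty clock advances 60 - 9 = 51 minutes.
True elapsed: 4 hours = 240 minutes.
Faulty clock advances: 240 x 51/60 = 204 minutes (drift: 36 minutes behind).
Shown time: 12:00 + 204 minutes = 3:24.

Final answer: 3:24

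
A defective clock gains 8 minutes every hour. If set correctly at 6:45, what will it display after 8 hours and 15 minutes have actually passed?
For every 60 true minutes, the faulty clock advances 60 + 8 = 68 minutes.
True elapsed: 8 hours and 15 minutes = 495 minutes.
Faulty clock advances: 495 x 68/60 = 561 minutes (drift: 66 minutes ahead).
Shown time: 6:45 + 561 minutes = 4:06.

Final answer: 4:06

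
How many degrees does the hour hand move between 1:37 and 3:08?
The hour hand moves 0.5 degrees per minute.
Time elapsed: 3:08 - 1:37 = 91 minutes
Angular displacement: 91 x 0.5 = 45.5 degrees

Final answer: 45.5 degrees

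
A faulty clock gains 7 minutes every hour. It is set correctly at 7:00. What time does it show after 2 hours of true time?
For every 60 true minutes, the faulty clock advances 60 + 7 = 67 minutes.
True elapsed: 2 hours = 120 minutes.
Faulty clock advances: 120 x 67/60 = 134 minutes (drift: 14 minutes ahead).
Shown time: 7:00 + 134 minutes = 9:14.

Final answer: 9:14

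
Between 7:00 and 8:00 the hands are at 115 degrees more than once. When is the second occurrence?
At t minutes past 7:00, the hour hand is at 30 x 7 + 0.5t degrees and the minute hand is at 6t degrees.
The smaller angle between them is 115 degrees when |30H - 5.5t| = 115 or |30H - 5.5t| = 245.
With H = 7, solve 30 x 7 - 5.5t = +/- target for each target:
  t = (30 x 7 - 115) / 5.5 = 17.27
  t = (30 x 7 + 115) / 5.5 = 59.09
  t = (30 x 7 - 245) / 5.5 = -6.36 (outside (0, 60))
  t = (30 x 7 + 245) / 5.5 = 82.73 (outside (0, 60))
Valid solutions in (0, 60): {17.27, 59.09} minutes.
The second occurrence is t = 59.09 minutes.
The hands form a 115-degree angle at 59.09 minutes past 7:00.

Final answer: 59.09 minutes past 7:00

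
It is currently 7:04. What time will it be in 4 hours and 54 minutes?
Starting time: 7:04
Adding 54 minutes to 4 minutes: 4 + 54 = 58 minutes
Adding 4 hours: 7 + 4 = 11
Final time: 11:58

Final answer: 11:58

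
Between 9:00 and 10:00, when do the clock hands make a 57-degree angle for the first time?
At t minutes past 9:00, the hour hand is at 30 x 9 + 0.5t degrees and the minute hand is at 6t degrees.
The smaller angle between them is 57 degrees when |30H - 5.5t| = 57 or |30H - 5.5t| = 303.
With H = 9, solve 30 x 9 - 5.5t = +/- target for each target:
  t = (30 x 9 - 57) / 5.5 = 38.73
  t = (30 x 9 + 57) / 5.5 = 59.45
  t = (30 x 9 - 303) / 5.5 = -6 (outside (0, 60))
  t = (30 x 9 + 303) / 5.5 = 104.18 (outside (0, 60))
Valid solutions in (0, 60): {38.73, 59.45} minutes.
The first occurrence is t = 38.73 minutes.
The hands form a 57-degree angle at 38.73 minutes past 9:00.

Final answer: 38.73 minutes past 9:00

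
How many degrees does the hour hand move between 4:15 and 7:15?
The hour hand moves 0.5 degrees per minute.
Time elapsed: 7:15 - 4:15 = 180 minutes
Angular displacement: 180 x 0.5 = 90 degrees

Final answer: 90 degrees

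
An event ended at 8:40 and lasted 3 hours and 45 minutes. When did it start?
Starting time: 8:40 = 520 total minutes past 12:00
Subtracting: 3 hours and 45 minutes = 225 minutes
520 - 225 = 295 minutes
= 4 hours and 55 minutes past 12:00 = 4:55

Final answer: 4:55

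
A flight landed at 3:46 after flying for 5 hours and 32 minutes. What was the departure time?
Starting time: 3:46 = 226 total minutes past 12:00
Subtracting: 5 hours and 32 minutes = 332 minutes
226 - 332 = -106 (negative, add 12 hours = 720) = 614 minutes
= 10 hours and 14 minutes past 12:00 = 10:14

Final answer: 10:14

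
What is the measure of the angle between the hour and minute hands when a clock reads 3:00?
Hour hand position: 3 x 30 + 0 x 0.5 = 90 degrees
Minute hand position: 0 x 6 = 0 degrees
Difference: |90 - 0| = 90 degrees
The angle between the hands is 90 degrees

Final answer: 90 degrees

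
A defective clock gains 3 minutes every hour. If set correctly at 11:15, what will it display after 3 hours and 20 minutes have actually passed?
For every 60 true minutes, the faulty clock advances 60 + 3 = 63 minutes.
True elapsed: 3 hours and 20 minutes = 200 minutes.
Faulty clock advances: 200 x 63/60 = 210 minutes (drift: 10 minutes ahead).
Shown time: 11:15 + 210 minutes = 2:45.

Final answer: 2:45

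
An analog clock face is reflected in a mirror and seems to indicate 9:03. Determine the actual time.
Reflection across the vertical (12-6) axis maps a hand at angle A degrees to (360 - A) degrees, which sends a reading of T minutes past 12:00 to (720 - T) minutes past 12:00.
Mirror reads 9:03 = 543 minutes past 12:00.
Actual time: (720 - 543) mod 720 = 177 minutes = 2:57.

Final answer: 2:57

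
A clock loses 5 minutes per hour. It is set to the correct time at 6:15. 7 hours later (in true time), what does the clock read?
For every 60 true minutes, the faulty clock advances 60 - 5 = 55 minutes.
True elapsed: 7 hours = 420 minutes.
Faulty clock advances: 420 x 55/60 = 385 minutes (drift: 35 minutes behind).
Shown time: 6:15 + 385 minutes = 12:40.

Final answer: 12:40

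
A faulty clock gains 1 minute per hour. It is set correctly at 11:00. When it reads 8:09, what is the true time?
For every 60 true minutes, the faulty clock advances 61 minutes, so 1 faulty-clock minute corresponds to 60/61 true minutes.
From 11:00 to 8:09 on the faulty dial is 549 minutes.
True elapsed: 549 x 60/61 = 540 minutes = 9 hours.
True time: 11:00 + 9 hours = 8:00.

Final answer: 8:00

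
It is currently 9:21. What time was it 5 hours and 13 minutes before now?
Starting time: 9:21 = 561 total minutes past 12:00
Subtracting: 5 hours and 13 minutes = 313 minutes
561 - 313 = 248 minutes
= 4 hours and 8 minutes past 12:00 = 4:08

Final answer: 4:08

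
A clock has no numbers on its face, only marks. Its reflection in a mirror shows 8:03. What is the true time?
Reflection across the vertical (12-6) axis maps a hand at angle A degrees to (360 - A) degrees, which sends a reading of T minutes past 12:00 to (720 - T) minutes past 12:00.
Mirror reads 8:03 = 483 minutes past 12:00.
Actual time: (720 - 483) mod 720 = 237 minutes = 3:57.

Final answer: 3:57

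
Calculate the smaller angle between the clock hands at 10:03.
Hour hand position: 10 x 30 + 3 x 0.5 = 301.5 degrees
Minute hand position: 3 x 6 = 18 degrees
Difference: |301.5 - 18| = 283.5 degrees
Since 283.5 > 180, the smaller angle is 360 - 283.5 = 76.5 degrees

Final answer: 76.5 degrees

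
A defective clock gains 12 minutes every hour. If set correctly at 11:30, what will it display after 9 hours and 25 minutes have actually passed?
For every 60 true minutes, the faulty clock advances 60 + 12 = 72 minutes.
True elapsed: 9 hours and 25 minutes = 565 minutes.
Faulty clock advances: 565 x 72/60 = 678 minutes (drift: 113 minutes ahead).
Shown time: 11:30 + 678 minutes = 10:48.

Final answer: 10:48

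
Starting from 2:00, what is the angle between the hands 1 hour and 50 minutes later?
First find the time 1 hour and 50 minutes after 2:00.
Total minutes: 2 x 60 + 0 + 1 x 60 + 50 = 230.
230 mod 720 = 230 minutes = 3:50.
Now compute the angle at 3:50:
Hour hand: 3 x 30 + 50 x 0.5 = 115 degrees
Minute hand: 50 x 6 = 300 degrees
Difference: |115 - 300| = 185 degrees
Smaller angle: 360 - 185 = 175 degrees

Final answer: 175 degrees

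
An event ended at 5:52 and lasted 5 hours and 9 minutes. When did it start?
Starting time: 5:52 = 352 total minutes past 12:00
Subtracting: 5 hours and 9 minutes = 309 minutes
352 - 309 = 43 minutes
= 43 minutes past 12:00 = 12:43

Final answer: 12:43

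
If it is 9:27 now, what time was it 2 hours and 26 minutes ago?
Starting time: 9:27 = 567 total minutes past 12:00
Subtracting: 2 hours and 26 minutes = 146 minutes
567 - 146 = 421 minutes
= 7 hours and 1 minute past 12:00 = 7:01

Final answer: 7:01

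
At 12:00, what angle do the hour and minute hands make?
Hour hand position: 0 x 30 + 0 x 0.5 = 0 degrees
Minute hand position: 0 x 6 = 0 degrees
Difference: |0 - 0| = 0 degrees
The angle between the hands is 0 degrees

Final answer: 0 degrees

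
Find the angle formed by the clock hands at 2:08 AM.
Hour hand position: 2 x 30 + 8 x 0.5 = 64 degrees
Minute hand position: 8 x 6 = 48 degrees
Difference: |64 - 48| = 16 degrees
The angle between the hands is 16 degrees

Final answer: 16 degrees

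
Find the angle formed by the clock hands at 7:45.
Hour hand position: 7 x 30 + 45 x 0.5 = 232.5 degrees
Minute hand position: 45 x 6 = 270 degrees
Difference: |232.5 - 270| = 37.5 degrees
The angle between the hands is 37.5 degrees

Final answer: 37.5 degrees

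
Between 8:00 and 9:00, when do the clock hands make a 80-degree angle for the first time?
At t minutes past 8:00, the hour hand is at 30 x 8 + 0.5t degrees and the minute hand is at 6t degrees.
The smaller angle between them is 80 degrees when |30H - 5.5t| = 80 or |30H - 5.5t| = 280.
With H = 8, solve 30 x 8 - 5.5t = +/- target for each target:
  t = (30 x 8 - 80) / 5.5 = 29.09
  t = (30 x 8 + 80) / 5.5 = 58.18
  t = (30 x 8 - 280) / 5.5 = -7.27 (outside (0, 60))
  t = (30 x 8 + 280) / 5.5 = 94.55 (outside (0, 60))
Valid solutions in (0, 60): {29.09, 58.18} minutes.
The first occurrence is t = 29.09 minutes.
The hands form a 80-degree angle at 29.09 minutes past 8:00.

Final answer: 29.09 minutes past 8:00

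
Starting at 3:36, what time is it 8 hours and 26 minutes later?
Starting time: 3:36
Adding 26 minutes to 36 minutes: 36 + 26 = 62 minutes = 1 hour and 2 minutes
Adding 8 hours: 3 + 8 + 1 (carry) = 12
Final time: 12:02

Final answer: 12:02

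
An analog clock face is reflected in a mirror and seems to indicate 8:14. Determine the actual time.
Reflection across the vertical (12-6) axis maps a hand at angle A degrees to (360 - A) degrees, which sends a reading of T minutes past 12:00 to (720 - T) minutes past 12:00.
Mirror reads 8:14 = 494 minutes past 12:00.
Actual time: (720 - 494) mod 720 = 226 minutes = 3:46.

Final answer: 3:46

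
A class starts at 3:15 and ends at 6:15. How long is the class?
From 3:15 to 6:15:
(6 x 60 + 15) - (3 x 60 + 15) = 375 - 195 = 180 minutes
= 3 hours

Final answer: 3 hours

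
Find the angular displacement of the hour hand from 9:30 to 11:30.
The hour hand moves 0.5 degrees per minute.
Time elapsed: 11:30 - 9:30 = 120 minutes
Angular displacement: 120 x 0.5 = 60 degrees

Final answer: 60 degrees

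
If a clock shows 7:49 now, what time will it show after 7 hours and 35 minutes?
Starting time: 7:49
Adding 35 minutes to 49 minutes: 49 + 35 = 84 minutes = 1 hour and 24 minutes
Adding 7 hours: 7 + 7 + 1 (carry) = 15 - 12 = 3
Final time: 3:24

Final answer: 3:24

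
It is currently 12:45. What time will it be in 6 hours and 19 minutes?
Starting time: 12:45
Adding 19 minutes to 45 minutes: 45 + 19 = 64 minutes = 1 hour and 4 minutes
Adding 6 hours: 12 + 6 + 1 (carry) = 19 - 12 = 7
Final time: 7:04

Final answer: 7:04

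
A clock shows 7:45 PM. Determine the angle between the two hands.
Hour hand position: 7 x 30 + 45 x 0.5 = 232.5 degrees
Minute hand position: 45 x 6 = 270 degrees
Difference: |232.5 - 270| = 37.5 degrees
The angle between the hands is 37.5 degrees

Final answer: 37.5 degrees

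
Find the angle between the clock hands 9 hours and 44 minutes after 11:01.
First find the time 9 hours and 44 minutes after 11:01.
Total minutes: 11 x 60 + 1 + 9 x 60 + 44 = 1245.
1245 mod 720 = 525 minutes = 8:45.
Now compute the angle at 8:45:
Hour hand: 8 x 30 + 45 x 0.5 = 262.5 degrees
Minute hand: 45 x 6 = 270 degrees
Difference: |262.5 - 270| = 7.5 degrees
The angle is 7.5 degrees

Final answer: 7.5 degrees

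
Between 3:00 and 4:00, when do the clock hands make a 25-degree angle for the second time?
At t minutes past 3:00, the hour hand is at 30 x 3 + 0.5t degrees and the minute hand is at 6t degrees.
The smaller angle between them is 25 degrees when |30H - 5.5t| = 25 or |30H - 5.5t| = 335.
With H = 3, solve 30 x 3 - 5.5t = +/- target for each target:
  t = (30 x 3 - 25) / 5.5 = 11.82
  t = (30 x 3 + 25) / 5.5 = 20.91
  t = (30 x 3 - 335) / 5.5 = -44.55 (outside (0, 60))
  t = (30 x 3 + 335) / 5.5 = 77.27 (outside (0, 60))
Valid solutions in (0, 60): {11.82, 20.91} minutes.
The second occurrence is t = 20.91 minutes.
The hands form a 25-degree angle at 20.91 minutes past 3:00.

Final answer: 20.91 minutes past 3:00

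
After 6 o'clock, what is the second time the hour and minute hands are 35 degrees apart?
At t minutes past 6:00, the hour hand is at 30 x 6 + 0.5t degrees and the minute hand is at 6t degrees.
The smaller angle between them is 35 degrees when |30H - 5.5t| = 35 or |30H - 5.5t| = 325.
With H = 6, solve 30 x 6 - 5.5t = +/- target for each target:
  t = (30 x 6 - 35) / 5.5 = 26.36
  t = (30 x 6 + 35) / 5.5 = 39.09
  t = (30 x 6 - 325) / 5.5 = -26.36 (outside (0, 60))
  t = (30 x 6 + 325) / 5.5 = 91.82 (outside (0, 60))
Valid solutions in (0, 60): {26.36, 39.09} minutes.
The second occurrence is t = 39.09 minutes.
The hands form a 35-degree angle at 39.09 minutes past 6:00.

Final answer: 39.09 minutes past 6:00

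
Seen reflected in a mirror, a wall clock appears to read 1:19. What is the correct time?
Reflection across the vertical (12-6) axis maps a hand at angle A degrees to (360 - A) degrees, which sends a reading of T minutes past 12:00 to (720 - T) minutes past 12:00.
Mirror reads 1:19 = 79 minutes past 12:00.
Actual time: (720 - 79) mod 720 = 641 minutes = 10:41.

Final answer: 10:41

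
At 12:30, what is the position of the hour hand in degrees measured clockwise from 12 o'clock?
The hour hand moves 30 degrees per hour and 0.5 degrees per minute.
At 12:30: (0) x 30 + 30 x 0.5 = 0 + 15 = 15 degrees

Final answer: 15 degrees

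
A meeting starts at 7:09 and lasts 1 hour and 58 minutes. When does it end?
Starting time: 7:09
Adding 58 minutes to 9 minutes: 9 + 58 = 67 minutes = 1 hour and 7 minutes
Adding 1 hour: 7 + 1 + 1 (carry) = 9
Final time: 9:07

Final answer: 9:07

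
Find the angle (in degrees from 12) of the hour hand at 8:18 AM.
The hour hand moves 30 degrees per hour and 0.5 degrees per minute.
At 8:18: (8) x 30 + 18 x 0.5 = 240 + 9 = 249 degrees

Final answer: 249 degrees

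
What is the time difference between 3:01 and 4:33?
From 3:01 to 4:33:
(4 x 60 + 33) - (3 x 60 + 1) = 273 - 181 = 92 minutes
= 1 hour and 32 minutes

Final answer: 1 hour and 32 minutes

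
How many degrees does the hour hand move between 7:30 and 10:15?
The hour hand moves 0.5 degrees per minute.
Time elapsed: 10:15 - 7:30 = 165 minutes
Angular displacement: 165 x 0.5 = 82.5 degrees

Final answer: 82.5 degrees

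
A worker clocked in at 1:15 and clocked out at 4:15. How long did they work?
From 1:15 to 4:15:
(4 x 60 + 15) - (1 x 60 + 15) = 255 - 75 = 180 minutes
= 3 hours

Final answer: 3 hours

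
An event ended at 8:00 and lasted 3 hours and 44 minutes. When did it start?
Starting time: 8:00 = 480 total minutes past 12:00
Subtracting: 3 hours and 44 minutes = 224 minutes
480 - 224 = 256 minutes
= 4 hours and 16 minutes past 12:00 = 4:16

Final answer: 4:16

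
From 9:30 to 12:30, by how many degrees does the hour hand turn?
The hour hand moves 0.5 degrees per minute.
Time elapsed: 12:30 - 9:30 = 180 minutes
Angular displacement: 180 x 0.5 = 90 degrees

Final answer: 90 degrees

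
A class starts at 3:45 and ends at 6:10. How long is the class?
From 3:45 to 6:10:
(6 x 60 + 10) - (3 x 60 + 45) = 370 - 225 = 145 minutes
= 2 hours and 25 minutes

Final answer: 2 hours and 25 minutes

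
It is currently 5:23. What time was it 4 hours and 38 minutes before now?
Starting time: 5:23 = 323 total minutes past 12:00
Subtracting: 4 hours and 38 minutes = 278 minutes
323 - 278 = 45 minutes
= 45 minutes past 12:00 = 12:45

Final answer: 12:45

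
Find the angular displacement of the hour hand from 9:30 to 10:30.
The hour hand moves 0.5 degrees per minute.
Time elapsed: 10:30 - 9:30 = 60 minutes
Angular displacement: 60 x 0.5 = 30 degrees

Final answer: 30 degrees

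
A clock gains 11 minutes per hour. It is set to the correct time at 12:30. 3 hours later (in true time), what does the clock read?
For every 60 true minutes, the faulty clock advances 60 + 11 = 71 minutes.
True elapsed: 3 hours = 180 minutes.
Faulty clock advances: 180 x 71/60 = 213 minutes (drift: 33 minutes ahead).
Shown time: 12:30 + 213 minutes = 4:03.

Final answer: 4:03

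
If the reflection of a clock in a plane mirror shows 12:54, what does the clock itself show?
Reflection across the vertical (12-6) axis maps a hand at angle A degrees to (360 - A) degrees, which sends a reading of T minutes past 12:00 to (720 - T) minutes past 12:00.
Mirror reads 12:54 = 54 minutes past 12:00.
Actual time: (720 - 54) mod 720 = 666 minutes = 11:06.

Final answer: 11:06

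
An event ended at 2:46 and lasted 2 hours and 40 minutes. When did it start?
Starting time: 2:46 = 166 total minutes past 12:00
Subtracting: 2 hours and 40 minutes = 160 minutes
166 - 160 = 6 minutes
= 6 minutes past 12:00 = 12:06

Final answer: 12:06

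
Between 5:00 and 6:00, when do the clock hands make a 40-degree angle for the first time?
At t minutes past 5:00, the hour hand is at 30 x 5 + 0.5t degrees and the minute hand is at 6t degrees.
The smaller angle between them is 40 degrees when |30H - 5.5t| = 40 or |30H - 5.5t| = 320.
With H = 5, solve 30 x 5 - 5.5t = +/- target for each target:
  t = (30 x 5 - 40) / 5.5 = 20
  t = (30 x 5 + 40) / 5.5 = 34.55
  t = (30 x 5 - 320) / 5.5 = -30.91 (outside (0, 60))
  t = (30 x 5 + 320) / 5.5 = 85.45 (outside (0, 60))
Valid solutions in (0, 60): {20, 34.55} minutes.
The first occurrence is t = 20 minutes.
The hands form a 40-degree angle at 20 minutes past 5:00.

Final answer: 20 minutes past 5:00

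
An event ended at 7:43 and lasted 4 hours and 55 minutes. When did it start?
Starting time: 7:43 = 463 total minutes past 12:00
Subtracting: 4 hours and 55 minutes = 295 minutes
463 - 295 = 168 minutes
= 2 hours and 48 minutes past 12:00 = 2:48

Final answer: 2:48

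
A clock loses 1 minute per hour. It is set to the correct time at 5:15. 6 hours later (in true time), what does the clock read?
For every 60 true minutes, the faulty clock advances 60 - 1 = 59 minutes.
True elapsed: 6 hours = 360 minutes.
Faulty clock advances: 360 x 59/60 = 354 minutes (drift: 6 minutes behind).
Shown time: 5:15 + 354 minutes = 11:09.

Final answer: 11:09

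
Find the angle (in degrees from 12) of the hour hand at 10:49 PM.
The hour hand moves 30 degrees per hour and 0.5 degrees per minute.
At 10:49: (10) x 30 + 49 x 0.5 = 300 + 24.5 = 324.5 degrees

Final answer: 324.5 degrees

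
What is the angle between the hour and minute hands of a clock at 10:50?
Hour hand position: 10 x 30 + 50 x 0.5 = 325 degrees
Minute hand position: 50 x 6 = 300 degrees
Difference: |325 - 300| = 25 degrees
The angle between the hands is 25 degrees

Final answer: 25 degrees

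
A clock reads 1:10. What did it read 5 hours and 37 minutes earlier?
Starting time: 1:10 = 70 total minutes past 12:00
Subtracting: 5 hours and 37 minutes = 337 minutes
70 - 337 = -267 (negative, add 12 hours = 720) = 453 minutes
= 7 hours and 33 minutes past 12:00 = 7:33

Final answer: 7:33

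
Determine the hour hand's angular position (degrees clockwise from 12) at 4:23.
The hour hand moves 30 degrees per hour and 0.5 degrees per minute.
At 4:23: (4) x 30 + 23 x 0.5 = 120 + 11.5 = 131.5 degrees

Final answer: 131.5 degrees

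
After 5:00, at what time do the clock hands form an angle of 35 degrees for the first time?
At t minutes past 5:00, the hour hand is at 30 x 5 + 0.5t degrees and the minute hand is at 6t degrees.
The smaller angle between them is 35 degrees when |30H - 5.5t| = 35 or |30H - 5.5t| = 325.
With H = 5, solve 30 x 5 - 5.5t = +/- target for each target:
  t = (30 x 5 - 35) / 5.5 = 20.91
  t = (30 x 5 + 35) / 5.5 = 33.64
  t = (30 x 5 - 325) / 5.5 = -31.82 (outside (0, 60))
  t = (30 x 5 + 325) / 5.5 = 86.36 (outside (0, 60))
Valid solutions in (0, 60): {20.91, 33.64} minutes.
The first occurrence is t = 20.91 minutes.
The hands form a 35-degree angle at 20.91 minutes past 5:00.

Final answer: 20.91 minutes past 5:00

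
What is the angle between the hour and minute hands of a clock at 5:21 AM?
Hour hand position: 5 x 30 + 21 x 0.5 = 160.5 degrees
Minute hand position: 21 x 6 = 126 degrees
Difference: |160.5 - 126| = 34.5 degrees
The angle between the hands is 34.5 degrees

Final answer: 34.5 degrees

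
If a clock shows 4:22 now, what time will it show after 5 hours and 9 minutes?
Starting time: 4:22
Adding 9 minutes to 22 minutes: 22 + 9 = 31 minutes
Adding 5 hours: 4 + 5 = 9
Final time: 9:31

Final answer: 9:31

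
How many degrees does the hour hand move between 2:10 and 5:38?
The hour hand moves 0.5 degrees per minute.
Time elapsed: 5:38 - 2:10 = 208 minutes
Angular displacement: 208 x 0.5 = 104 degrees

Final answer: 104 degrees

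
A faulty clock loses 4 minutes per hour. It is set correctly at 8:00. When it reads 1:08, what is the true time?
For every 60 true minutes, the faulty clock advances 56 minutes, so 1 faulty-clock minute corresponds to 60/56 true minutes.
From 8:00 to 1:08 on the faulty dial is 308 minutes.
True elapsed: 308 x 60/56 = 330 minutes = 5 hours and 30 minutes.
True time: 8:00 + 5 hours and 30 minutes = 1:30.

Final answer: 1:30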